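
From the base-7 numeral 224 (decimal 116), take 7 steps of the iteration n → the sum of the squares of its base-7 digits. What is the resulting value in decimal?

116 = (2,2,4)_7 → 24
24 = (3,3)_7 → 18
18 = (2,4)_7 → 20
20 = (2,6)_7 → 40
40 = (5,5)_7 → 50
50 = (1,0,1)_7 → 2
2 = (2)_7 → 4

4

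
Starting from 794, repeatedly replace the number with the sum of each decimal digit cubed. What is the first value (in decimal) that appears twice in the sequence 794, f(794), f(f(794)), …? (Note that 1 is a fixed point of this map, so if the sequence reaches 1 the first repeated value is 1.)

371

794 → 7³ + 9³ + 4³ = 1136
1136 → 1³ + 1³ + 3³ + 6³ = 245
245 → 2³ + 4³ + 5³ = 197
197 → 1³ + 9³ + 7³ = 1073
1073 → 1³ + 0³ + 7³ + 3³ = 371
371 → 3³ + 7³ + 1³ = 371  — 371 already appeared earlier.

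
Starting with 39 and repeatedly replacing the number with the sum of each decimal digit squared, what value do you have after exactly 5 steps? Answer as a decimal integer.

37

39 → 3² + 9² = 90
90 → 9² + 0² = 81
81 → 8² + 1² = 65
65 → 6² + 5² = 61
61 → 6² + 1² = 37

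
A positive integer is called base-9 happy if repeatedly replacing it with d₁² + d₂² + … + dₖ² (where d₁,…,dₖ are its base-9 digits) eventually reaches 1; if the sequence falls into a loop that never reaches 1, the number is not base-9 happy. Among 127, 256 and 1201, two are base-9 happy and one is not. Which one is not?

256

127: 127 → 27 → 9 → 1  — reaches 1 (base-9 happy)
256: 256 → 26 → 68 → 74 → 68  — repeats 68 (not base-9 happy)
1201: 1201 → 91 → 3 → 9 → 1  — reaches 1 (base-9 happy)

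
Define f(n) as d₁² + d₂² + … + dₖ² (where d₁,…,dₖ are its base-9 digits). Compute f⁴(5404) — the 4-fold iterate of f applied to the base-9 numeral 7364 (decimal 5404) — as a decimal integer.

68

5404 = (7,3,6,4)_9 → 7² + 3² + 6² + 4² = 110
110 = (1,3,2)_9 → 1² + 3² + 2² = 14
14 = (1,5)_9 → 1² + 5² = 26
26 = (2,8)_9 → 2² + 8² = 68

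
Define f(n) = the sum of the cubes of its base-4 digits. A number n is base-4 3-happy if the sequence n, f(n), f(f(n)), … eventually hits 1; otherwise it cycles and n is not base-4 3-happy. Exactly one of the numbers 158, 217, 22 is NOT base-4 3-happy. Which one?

158

158: 158 → 44 → 35 → 35  — repeats 35 (not base-4 3-happy)
217: 217 → 37 → 10 → 16 → 1  — reaches 1 (base-4 3-happy)
22: 22 → 10 → 16 → 1  — reaches 1 (base-4 3-happy)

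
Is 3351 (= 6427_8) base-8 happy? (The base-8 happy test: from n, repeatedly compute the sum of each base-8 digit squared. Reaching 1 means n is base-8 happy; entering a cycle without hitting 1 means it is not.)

base-8 happy

3351 = (6,4,2,7)_8 → 6² + 4² + 2² + 7² = 36 + 16 + 4 + 49 = 105
105 = (1,5,1)_8 → 1² + 5² + 1² = 1 + 25 + 1 = 27
27 = (3,3)_8 → 3² + 3² = 9 + 9 = 18
18 = (2,2)_8 → 2² + 2² = 4 + 4 = 8
8 = (1,0)_8 → 1² + 0² = 1 + 0 = 1  — reached 1.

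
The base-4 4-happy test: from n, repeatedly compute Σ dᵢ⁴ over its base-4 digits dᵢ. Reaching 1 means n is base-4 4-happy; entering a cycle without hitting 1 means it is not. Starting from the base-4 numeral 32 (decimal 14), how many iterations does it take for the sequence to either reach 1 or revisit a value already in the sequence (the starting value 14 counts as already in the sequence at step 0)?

14 = (3,2)_4 → 97
97 = (1,2,0,1)_4 → 18
18 = (1,0,2)_4 → 17
17 = (1,0,1)_4 → 2
2 = (2)_4 → 16
16 = (1,0,0)_4 → 1  — reached 1.
That took 6 steps.

6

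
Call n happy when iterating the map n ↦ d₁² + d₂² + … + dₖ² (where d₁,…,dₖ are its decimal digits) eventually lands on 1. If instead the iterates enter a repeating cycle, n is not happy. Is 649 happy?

649 → 6² + 4² + 9² = 36 + 16 + 81 = 133
133 → 1² + 3² + 3² = 1 + 9 + 9 = 19
19 → 1² + 9² = 1 + 81 = 82
82 → 8² + 2² = 64 + 4 = 68
68 → 6² + 8² = 36 + 64 = 100
100 → 1² + 0² + 0² = 1 + 0 + 0 = 1  — reached 1.

happy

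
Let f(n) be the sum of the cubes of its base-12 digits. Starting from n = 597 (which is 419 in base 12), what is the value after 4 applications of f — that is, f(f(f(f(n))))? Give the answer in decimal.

1339

597 = (4,1,9)_12 → 4³ + 1³ + 9³ = 64 + 1 + 729 = 794
794 = (5,6,2)_12 → 5³ + 6³ + 2³ = 125 + 216 + 8 = 349
349 = (2,5,1)_12 → 2³ + 5³ + 1³ = 8 + 125 + 1 = 134
134 = (11,2)_12 → 11³ + 2³ = 1331 + 8 = 1339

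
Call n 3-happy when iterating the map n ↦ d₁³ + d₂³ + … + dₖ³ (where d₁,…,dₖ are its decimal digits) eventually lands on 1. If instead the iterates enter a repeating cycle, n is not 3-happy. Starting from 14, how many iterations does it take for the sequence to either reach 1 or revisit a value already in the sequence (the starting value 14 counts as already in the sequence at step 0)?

7

14 → 65
65 → 341
341 → 92
92 → 737
737 → 713
713 → 371
371 → 371  — 371 repeats.
That took 7 steps.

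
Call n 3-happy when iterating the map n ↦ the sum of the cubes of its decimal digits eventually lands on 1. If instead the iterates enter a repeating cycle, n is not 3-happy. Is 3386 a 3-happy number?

not 3-happy

3386 → 3³ + 3³ + 8³ + 6³ = 782
782 → 7³ + 8³ + 2³ = 863
863 → 8³ + 6³ + 3³ = 755
755 → 7³ + 5³ + 5³ = 593
593 → 5³ + 9³ + 3³ = 881
881 → 8³ + 8³ + 1³ = 1025
1025 → 1³ + 0³ + 2³ + 5³ = 134
134 → 1³ + 3³ + 4³ = 92
92 → 9³ + 2³ = 737
737 → 7³ + 3³ + 7³ = 713
713 → 7³ + 1³ + 3³ = 371
371 → 3³ + 7³ + 1³ = 371  — 371 already seen; the sequence cycles without reaching 1.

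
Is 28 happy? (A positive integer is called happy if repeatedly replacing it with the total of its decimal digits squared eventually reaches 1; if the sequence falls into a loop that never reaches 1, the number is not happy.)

happy

28 → 2² + 8² = 4 + 64 = 68
68 → 6² + 8² = 36 + 64 = 100
100 → 1² + 0² + 0² = 1 + 0 + 0 = 1  — reached 1.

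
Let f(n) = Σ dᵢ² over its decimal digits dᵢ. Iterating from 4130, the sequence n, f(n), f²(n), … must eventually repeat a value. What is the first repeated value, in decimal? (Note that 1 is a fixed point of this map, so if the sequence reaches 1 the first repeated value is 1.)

16

4130 → 4² + 1² + 3² + 0² = 16 + 1 + 9 + 0 = 26
26 → 2² + 6² = 4 + 36 = 40
40 → 4² + 0² = 16 + 0 = 16
16 → 1² + 6² = 1 + 36 = 37
37 → 3² + 7² = 9 + 49 = 58
58 → 5² + 8² = 25 + 64 = 89
89 → 8² + 9² = 64 + 81 = 145
145 → 1² + 4² + 5² = 1 + 16 + 25 = 42
42 → 4² + 2² = 16 + 4 = 20
20 → 2² + 0² = 4 + 0 = 4
4 → 4² = 16  — 16 already appeared earlier.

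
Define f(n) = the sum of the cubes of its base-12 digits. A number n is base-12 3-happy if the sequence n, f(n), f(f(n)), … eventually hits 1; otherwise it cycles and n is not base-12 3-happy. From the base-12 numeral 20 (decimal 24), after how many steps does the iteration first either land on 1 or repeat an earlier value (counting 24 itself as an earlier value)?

24 = (2,0)_12 → 8
8 = (8)_12 → 512
512 = (3,6,8)_12 → 755
755 = (5,2,11)_12 → 1464
1464 = (10,2,0)_12 → 1008
1008 = (7,0,0)_12 → 343
343 = (2,4,7)_12 → 415
415 = (2,10,7)_12 → 1351
1351 = (9,4,7)_12 → 1136
1136 = (7,10,8)_12 → 1855
1855 = (1,0,10,7)_12 → 1344
1344 = (9,4,0)_12 → 793
793 = (5,6,1)_12 → 342
342 = (2,4,6)_12 → 288
288 = (2,0,0)_12 → 8  — 8 repeats.
That took 15 steps.

15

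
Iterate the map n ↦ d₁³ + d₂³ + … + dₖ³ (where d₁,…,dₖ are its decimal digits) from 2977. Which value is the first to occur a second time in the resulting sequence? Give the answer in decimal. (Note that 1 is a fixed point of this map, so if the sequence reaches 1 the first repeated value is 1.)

2977 → 1423
1423 → 100
100 → 1  — reached the fixed point 1.
1 → 1, so 1 is the first repeated value.

1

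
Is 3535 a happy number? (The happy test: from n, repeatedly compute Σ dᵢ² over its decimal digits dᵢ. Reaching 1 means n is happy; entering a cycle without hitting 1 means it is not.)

happy

3535 → 3² + 5² + 3² + 5² = 9 + 25 + 9 + 25 = 68
68 → 6² + 8² = 36 + 64 = 100
100 → 1² + 0² + 0² = 1 + 0 + 0 = 1  — reached 1.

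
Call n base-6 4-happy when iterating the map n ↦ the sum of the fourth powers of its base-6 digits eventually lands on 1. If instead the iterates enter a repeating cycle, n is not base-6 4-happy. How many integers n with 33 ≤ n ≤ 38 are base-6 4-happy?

33: 33 → 706 → 419 → 1332 → 2 → 16 → 272 → 99 → 353 → 963 → 609 → 978 → 338 → 114 → 82 → 273 → 164 → 353  (repeats 353)
34: 34 → 881 → 897 → 962 → 544 → 353 → 963 → 609 → 978 → 338 → 114 → 82 → 273 → 164 → 353  (repeats 353)
35: 35 → 1250 → 1153 → 642 → 1266 → 1251 → 1218 → 1331 → 1251  (repeats 1251)
36: 36 → 1  (reaches 1)
37: 37 → 2 → 16 → 272 → 99 → 353 → 963 → 609 → 978 → 338 → 114 → 82 → 273 → 164 → 353  (repeats 353)
38: 38 → 17 → 641 → 1522 → 259 → 4 → 256 → 258 → 3 → 81 → 98 → 288 → 17  (repeats 17)
base-6 4-happy: 36

1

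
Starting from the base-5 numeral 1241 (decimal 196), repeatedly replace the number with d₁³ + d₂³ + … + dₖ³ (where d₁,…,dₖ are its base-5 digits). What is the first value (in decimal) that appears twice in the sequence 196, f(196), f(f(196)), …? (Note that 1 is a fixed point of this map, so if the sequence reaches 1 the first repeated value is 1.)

196 = (1,2,4,1)_5 → 74
74 = (2,4,4)_5 → 136
136 = (1,0,2,1)_5 → 10
10 = (2,0)_5 → 8
8 = (1,3)_5 → 28
28 = (1,0,3)_5 → 28  — 28 already appeared earlier.

28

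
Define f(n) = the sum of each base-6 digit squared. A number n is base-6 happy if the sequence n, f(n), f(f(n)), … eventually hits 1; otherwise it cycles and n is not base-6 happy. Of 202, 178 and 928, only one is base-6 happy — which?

928

202: 202 → 50 → 9 → 10 → 17 → 29 → 41 → 26 → 20 → 13 → 5 → 25 → 17  — repeats 17 (not base-6 happy)
178: 178 → 57 → 19 → 10 → 17 → 29 → 41 → 26 → 20 → 13 → 5 → 25 → 17  — repeats 17 (not base-6 happy)
928: 928 → 49 → 6 → 1  — reaches 1 (base-6 happy)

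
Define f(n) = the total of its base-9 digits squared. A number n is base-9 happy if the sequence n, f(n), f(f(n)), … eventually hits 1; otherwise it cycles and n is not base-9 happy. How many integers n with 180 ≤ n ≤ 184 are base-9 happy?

180: 180 → 8 → 64 → 50 → 50  — not base-9 happy
181: 181 → 9 → 1  — base-9 happy
182: 182 → 12 → 10 → 2 → 4 → 16 → 50 → 50  — not base-9 happy
183: 183 → 17 → 65 → 53 → 89 → 65  — not base-9 happy
184: 184 → 24 → 40 → 32 → 34 → 58 → 52 → 74 → 68 → 74  — not base-9 happy
base-9 happy: 181

1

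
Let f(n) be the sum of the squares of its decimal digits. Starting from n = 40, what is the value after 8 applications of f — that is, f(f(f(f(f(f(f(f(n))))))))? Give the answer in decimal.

4

40 → 4² + 0² = 16
16 → 1² + 6² = 37
37 → 3² + 7² = 58
58 → 5² + 8² = 89
89 → 8² + 9² = 145
145 → 1² + 4² + 5² = 42
42 → 4² + 2² = 20
20 → 2² + 0² = 4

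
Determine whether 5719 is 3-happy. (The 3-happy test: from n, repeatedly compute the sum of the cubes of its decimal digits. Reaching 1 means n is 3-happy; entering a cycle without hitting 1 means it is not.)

3-happy

5719 → 5³ + 7³ + 1³ + 9³ = 125 + 343 + 1 + 729 = 1198
1198 → 1³ + 1³ + 9³ + 8³ = 1 + 1 + 729 + 512 = 1243
1243 → 1³ + 2³ + 4³ + 3³ = 1 + 8 + 64 + 27 = 100
100 → 1³ + 0³ + 0³ = 1 + 0 + 0 = 1  — reached 1.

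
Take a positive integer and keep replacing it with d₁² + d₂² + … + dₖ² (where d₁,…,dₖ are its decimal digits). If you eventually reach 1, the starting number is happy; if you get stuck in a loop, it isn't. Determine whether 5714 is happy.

happy

5714 → 5² + 7² + 1² + 4² = 25 + 49 + 1 + 16 = 91
91 → 9² + 1² = 81 + 1 = 82
82 → 8² + 2² = 64 + 4 = 68
68 → 6² + 8² = 36 + 64 = 100
100 → 1² + 0² + 0² = 1 + 0 + 0 = 1  — reached 1.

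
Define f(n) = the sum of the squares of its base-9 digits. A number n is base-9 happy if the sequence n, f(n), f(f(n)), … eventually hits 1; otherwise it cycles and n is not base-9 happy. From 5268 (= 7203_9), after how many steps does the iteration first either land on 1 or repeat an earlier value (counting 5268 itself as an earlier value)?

5268 = (7,2,0,3)_9 → 7² + 2² + 0² + 3² = 49 + 4 + 0 + 9 = 62
62 = (6,8)_9 → 6² + 8² = 36 + 64 = 100
100 = (1,2,1)_9 → 1² + 2² + 1² = 1 + 4 + 1 = 6
6 = (6)_9 → 6² = 36
36 = (4,0)_9 → 4² + 0² = 16 + 0 = 16
16 = (1,7)_9 → 1² + 7² = 1 + 49 = 50
50 = (5,5)_9 → 5² + 5² = 25 + 25 = 50  — 50 repeats.
That took 7 steps.

7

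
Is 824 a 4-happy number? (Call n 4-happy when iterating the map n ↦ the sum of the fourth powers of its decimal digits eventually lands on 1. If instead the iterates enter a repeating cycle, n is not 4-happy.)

824 → 8⁴ + 2⁴ + 4⁴ = 4368
4368 → 4⁴ + 3⁴ + 6⁴ + 8⁴ = 5729
5729 → 5⁴ + 7⁴ + 2⁴ + 9⁴ = 9603
9603 → 9⁴ + 6⁴ + 0⁴ + 3⁴ = 7938
7938 → 7⁴ + 9⁴ + 3⁴ + 8⁴ = 13139
13139 → 1⁴ + 3⁴ + 1⁴ + 3⁴ + 9⁴ = 6725
6725 → 6⁴ + 7⁴ + 2⁴ + 5⁴ = 4338
4338 → 4⁴ + 3⁴ + 3⁴ + 8⁴ = 4514
4514 → 4⁴ + 5⁴ + 1⁴ + 4⁴ = 1138
1138 → 1⁴ + 1⁴ + 3⁴ + 8⁴ = 4179
4179 → 4⁴ + 1⁴ + 7⁴ + 9⁴ = 9219
9219 → 9⁴ + 2⁴ + 1⁴ + 9⁴ = 13139  — 13139 already seen; the sequence cycles without reaching 1.

not 4-happy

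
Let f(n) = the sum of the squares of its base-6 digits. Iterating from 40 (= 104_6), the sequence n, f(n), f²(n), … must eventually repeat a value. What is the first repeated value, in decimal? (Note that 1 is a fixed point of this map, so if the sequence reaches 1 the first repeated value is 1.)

40 = (1,0,4)_6 → 1² + 0² + 4² = 1 + 0 + 16 = 17
17 = (2,5)_6 → 2² + 5² = 4 + 25 = 29
29 = (4,5)_6 → 4² + 5² = 16 + 25 = 41
41 = (1,0,5)_6 → 1² + 0² + 5² = 1 + 0 + 25 = 26
26 = (4,2)_6 → 4² + 2² = 16 + 4 = 20
20 = (3,2)_6 → 3² + 2² = 9 + 4 = 13
13 = (2,1)_6 → 2² + 1² = 4 + 1 = 5
5 = (5)_6 → 5² = 25
25 = (4,1)_6 → 4² + 1² = 16 + 1 = 17  — 17 already appeared earlier.

17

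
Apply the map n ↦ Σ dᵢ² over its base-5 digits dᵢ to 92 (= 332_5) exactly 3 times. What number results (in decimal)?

16

92 = (3,3,2)_5 → 3² + 3² + 2² = 9 + 9 + 4 = 22
22 = (4,2)_5 → 4² + 2² = 16 + 4 = 20
20 = (4,0)_5 → 4² + 0² = 16 + 0 = 16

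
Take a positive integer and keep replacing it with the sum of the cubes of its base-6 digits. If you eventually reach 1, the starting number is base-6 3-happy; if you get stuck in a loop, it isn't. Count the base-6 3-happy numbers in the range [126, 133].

126: 126 → 54 → 28 → 128 → 62 → 73 → 9 → 28  (repeats 28)
127: 127 → 55 → 29 → 189 → 153 → 92 → 43 → 3 → 27 → 91 → 36 → 1  (reaches 1)
128: 128 → 62 → 73 → 9 → 28 → 128  (repeats 128)
129: 129 → 81 → 36 → 1  (reaches 1)
130: 130 → 118 → 92 → 43 → 3 → 27 → 91 → 36 → 1  (reaches 1)
131: 131 → 179 → 314 → 81 → 36 → 1  (reaches 1)
132: 132 → 91 → 36 → 1  (reaches 1)
133: 133 → 92 → 43 → 3 → 27 → 91 → 36 → 1  (reaches 1)
base-6 3-happy: 127, 129, 130, 131, 132, 133

6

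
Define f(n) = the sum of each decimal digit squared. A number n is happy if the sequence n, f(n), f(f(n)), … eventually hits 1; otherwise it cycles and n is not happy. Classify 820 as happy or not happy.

820 → 8² + 2² + 0² = 68
68 → 6² + 8² = 100
100 → 1² + 0² + 0² = 1  — reached 1.

happy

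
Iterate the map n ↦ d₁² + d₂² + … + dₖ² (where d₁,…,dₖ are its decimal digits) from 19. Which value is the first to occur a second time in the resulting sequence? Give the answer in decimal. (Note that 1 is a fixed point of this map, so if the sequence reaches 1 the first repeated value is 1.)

19 → 1² + 9² = 1 + 81 = 82
82 → 8² + 2² = 64 + 4 = 68
68 → 6² + 8² = 36 + 64 = 100
100 → 1² + 0² + 0² = 1 + 0 + 0 = 1  — reached the fixed point 1.
1 → 1, so 1 is the first repeated value.

1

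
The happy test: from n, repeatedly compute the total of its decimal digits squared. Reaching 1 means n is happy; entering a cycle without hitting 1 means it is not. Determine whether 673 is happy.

happy

673 → 6² + 7² + 3² = 36 + 49 + 9 = 94
94 → 9² + 4² = 81 + 16 = 97
97 → 9² + 7² = 81 + 49 = 130
130 → 1² + 3² + 0² = 1 + 9 + 0 = 10
10 → 1² + 0² = 1 + 0 = 1  — reached 1.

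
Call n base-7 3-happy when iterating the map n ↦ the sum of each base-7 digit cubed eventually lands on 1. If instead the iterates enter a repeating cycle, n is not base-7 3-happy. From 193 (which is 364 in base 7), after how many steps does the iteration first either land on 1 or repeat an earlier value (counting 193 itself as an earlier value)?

4

193 = (3,6,4)_7 → 3³ + 6³ + 4³ = 307
307 = (6,1,6)_7 → 6³ + 1³ + 6³ = 433
433 = (1,1,5,6)_7 → 1³ + 1³ + 5³ + 6³ = 343
343 = (1,0,0,0)_7 → 1³ + 0³ + 0³ + 0³ = 1  — reached 1.
That took 4 steps.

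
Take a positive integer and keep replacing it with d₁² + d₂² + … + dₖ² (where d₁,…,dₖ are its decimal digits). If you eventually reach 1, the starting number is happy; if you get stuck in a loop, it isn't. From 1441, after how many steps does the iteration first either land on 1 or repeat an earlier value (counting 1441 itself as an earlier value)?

13

1441 → 1² + 4² + 4² + 1² = 34
34 → 3² + 4² = 25
25 → 2² + 5² = 29
29 → 2² + 9² = 85
85 → 8² + 5² = 89
89 → 8² + 9² = 145
145 → 1² + 4² + 5² = 42
42 → 4² + 2² = 20
20 → 2² + 0² = 4
4 → 4² = 16
16 → 1² + 6² = 37
37 → 3² + 7² = 58
58 → 5² + 8² = 89  — 89 repeats.
That took 13 steps.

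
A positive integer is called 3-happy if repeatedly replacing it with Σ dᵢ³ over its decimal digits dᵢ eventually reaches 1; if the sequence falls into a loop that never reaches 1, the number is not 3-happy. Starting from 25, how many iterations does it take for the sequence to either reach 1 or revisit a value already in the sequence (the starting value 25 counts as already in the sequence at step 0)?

25 → 2³ + 5³ = 8 + 125 = 133
133 → 1³ + 3³ + 3³ = 1 + 27 + 27 = 55
55 → 5³ + 5³ = 125 + 125 = 250
250 → 2³ + 5³ + 0³ = 8 + 125 + 0 = 133  — 133 repeats.
That took 4 steps.

4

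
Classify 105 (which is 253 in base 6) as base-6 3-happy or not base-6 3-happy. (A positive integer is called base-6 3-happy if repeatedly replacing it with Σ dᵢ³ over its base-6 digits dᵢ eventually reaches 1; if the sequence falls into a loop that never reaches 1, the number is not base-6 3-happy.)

105 = (2,5,3)_6 → 2³ + 5³ + 3³ = 160
160 = (4,2,4)_6 → 4³ + 2³ + 4³ = 136
136 = (3,4,4)_6 → 3³ + 4³ + 4³ = 155
155 = (4,1,5)_6 → 4³ + 1³ + 5³ = 190
190 = (5,1,4)_6 → 5³ + 1³ + 4³ = 190  — 190 already seen; the sequence cycles without reaching 1.

not base-6 3-happy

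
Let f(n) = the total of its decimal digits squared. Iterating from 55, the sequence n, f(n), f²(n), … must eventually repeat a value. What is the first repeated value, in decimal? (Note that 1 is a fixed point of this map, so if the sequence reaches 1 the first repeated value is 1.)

55 → 5² + 5² = 50
50 → 5² + 0² = 25
25 → 2² + 5² = 29
29 → 2² + 9² = 85
85 → 8² + 5² = 89
89 → 8² + 9² = 145
145 → 1² + 4² + 5² = 42
42 → 4² + 2² = 20
20 → 2² + 0² = 4
4 → 4² = 16
16 → 1² + 6² = 37
37 → 3² + 7² = 58
58 → 5² + 8² = 89  — 89 already appeared earlier.

89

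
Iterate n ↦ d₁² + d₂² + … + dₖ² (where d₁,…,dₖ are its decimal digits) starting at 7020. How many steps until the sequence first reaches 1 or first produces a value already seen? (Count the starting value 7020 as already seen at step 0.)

14

7020 → 7² + 0² + 2² + 0² = 53
53 → 5² + 3² = 34
34 → 3² + 4² = 25
25 → 2² + 5² = 29
29 → 2² + 9² = 85
85 → 8² + 5² = 89
89 → 8² + 9² = 145
145 → 1² + 4² + 5² = 42
42 → 4² + 2² = 20
20 → 2² + 0² = 4
4 → 4² = 16
16 → 1² + 6² = 37
37 → 3² + 7² = 58
58 → 5² + 8² = 89  — 89 repeats.
That took 14 steps.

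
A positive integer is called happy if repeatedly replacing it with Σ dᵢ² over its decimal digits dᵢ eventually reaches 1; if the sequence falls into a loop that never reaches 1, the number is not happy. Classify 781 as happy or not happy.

781 → 114
114 → 18
18 → 65
65 → 61
61 → 37
37 → 58
58 → 89
89 → 145
145 → 42
42 → 20
20 → 4
4 → 16
16 → 37  — 37 already seen; the sequence cycles without reaching 1.

not happy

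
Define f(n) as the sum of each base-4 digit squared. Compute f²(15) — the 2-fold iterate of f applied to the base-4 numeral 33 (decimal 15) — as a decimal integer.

15 = (3,3)_4 → 3² + 3² = 9 + 9 = 18
18 = (1,0,2)_4 → 1² + 0² + 2² = 1 + 0 + 4 = 5

5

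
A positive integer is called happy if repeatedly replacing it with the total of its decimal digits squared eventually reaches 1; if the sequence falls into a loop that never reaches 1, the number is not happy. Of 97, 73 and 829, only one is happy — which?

97: 97 → 130 → 10 → 1  — reaches 1 (happy)
73: 73 → 58 → 89 → 145 → 42 → 20 → 4 → 16 → 37 → 58  — repeats 58 (not happy)
829: 829 → 149 → 98 → 145 → 42 → 20 → 4 → 16 → 37 → 58 → 89 → 145  — repeats 145 (not happy)

97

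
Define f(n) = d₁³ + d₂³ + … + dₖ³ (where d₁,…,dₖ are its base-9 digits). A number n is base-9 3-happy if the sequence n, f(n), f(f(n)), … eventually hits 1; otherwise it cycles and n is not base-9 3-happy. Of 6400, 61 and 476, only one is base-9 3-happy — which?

6400: 6400 → 856 → 128 → 134 → 638 → 1198 → 470 → 476 → 980 → 540 → 432 → 152 → 856  — repeats 856 (not base-9 3-happy)
61: 61 → 559 → 729 → 1  — reaches 1 (base-9 3-happy)
476: 476 → 980 → 540 → 432 → 152 → 856 → 128 → 134 → 638 → 1198 → 470 → 476  — repeats 476 (not base-9 3-happy)

61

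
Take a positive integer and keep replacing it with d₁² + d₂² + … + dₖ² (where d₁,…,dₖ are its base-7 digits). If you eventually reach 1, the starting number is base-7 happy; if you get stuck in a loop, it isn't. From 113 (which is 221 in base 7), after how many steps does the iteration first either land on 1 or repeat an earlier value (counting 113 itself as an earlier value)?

113 = (2,2,1)_7 → 2² + 2² + 1² = 4 + 4 + 1 = 9
9 = (1,2)_7 → 1² + 2² = 1 + 4 = 5
5 = (5)_7 → 5² = 25
25 = (3,4)_7 → 3² + 4² = 9 + 16 = 25  — 25 repeats.
That took 4 steps.

4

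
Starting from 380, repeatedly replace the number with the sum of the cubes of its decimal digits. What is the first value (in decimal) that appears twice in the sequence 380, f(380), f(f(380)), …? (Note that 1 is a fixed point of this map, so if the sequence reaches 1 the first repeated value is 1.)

371

380 → 539
539 → 881
881 → 1025
1025 → 134
134 → 92
92 → 737
737 → 713
713 → 371
371 → 371  — 371 already appeared earlier.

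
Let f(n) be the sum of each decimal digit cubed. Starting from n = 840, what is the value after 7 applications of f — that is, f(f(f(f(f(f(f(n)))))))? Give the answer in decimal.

840 → 8³ + 4³ + 0³ = 576
576 → 5³ + 7³ + 6³ = 684
684 → 6³ + 8³ + 4³ = 792
792 → 7³ + 9³ + 2³ = 1080
1080 → 1³ + 0³ + 8³ + 0³ = 513
513 → 5³ + 1³ + 3³ = 153
153 → 1³ + 5³ + 3³ = 153

153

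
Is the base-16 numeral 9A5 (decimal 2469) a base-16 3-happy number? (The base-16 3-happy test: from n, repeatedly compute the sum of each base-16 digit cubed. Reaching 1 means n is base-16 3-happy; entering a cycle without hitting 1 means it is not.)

2469 = (9,10,5)_16 → 9³ + 10³ + 5³ = 1854
1854 = (7,3,14)_16 → 7³ + 3³ + 14³ = 3114
3114 = (12,2,10)_16 → 12³ + 2³ + 10³ = 2736
2736 = (10,11,0)_16 → 10³ + 11³ + 0³ = 2331
2331 = (9,1,11)_16 → 9³ + 1³ + 11³ = 2061
2061 = (8,0,13)_16 → 8³ + 0³ + 13³ = 2709
2709 = (10,9,5)_16 → 10³ + 9³ + 5³ = 1854  — 1854 already seen; the sequence cycles without reaching 1.

not base-16 3-happy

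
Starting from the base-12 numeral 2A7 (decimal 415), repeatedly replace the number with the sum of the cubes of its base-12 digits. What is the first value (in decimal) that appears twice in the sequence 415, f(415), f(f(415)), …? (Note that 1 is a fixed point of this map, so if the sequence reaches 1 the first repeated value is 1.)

415

415 = (2,10,7)_12 → 2³ + 10³ + 7³ = 8 + 1000 + 343 = 1351
1351 = (9,4,7)_12 → 9³ + 4³ + 7³ = 729 + 64 + 343 = 1136
1136 = (7,10,8)_12 → 7³ + 10³ + 8³ = 343 + 1000 + 512 = 1855
1855 = (1,0,10,7)_12 → 1³ + 0³ + 10³ + 7³ = 1 + 0 + 1000 + 343 = 1344
1344 = (9,4,0)_12 → 9³ + 4³ + 0³ = 729 + 64 + 0 = 793
793 = (5,6,1)_12 → 5³ + 6³ + 1³ = 125 + 216 + 1 = 342
342 = (2,4,6)_12 → 2³ + 4³ + 6³ = 8 + 64 + 216 = 288
288 = (2,0,0)_12 → 2³ + 0³ + 0³ = 8 + 0 + 0 = 8
8 = (8)_12 → 8³ = 512
512 = (3,6,8)_12 → 3³ + 6³ + 8³ = 27 + 216 + 512 = 755
755 = (5,2,11)_12 → 5³ + 2³ + 11³ = 125 + 8 + 1331 = 1464
1464 = (10,2,0)_12 → 10³ + 2³ + 0³ = 1000 + 8 + 0 = 1008
1008 = (7,0,0)_12 → 7³ + 0³ + 0³ = 343 + 0 + 0 = 343
343 = (2,4,7)_12 → 2³ + 4³ + 7³ = 8 + 64 + 343 = 415  — 415 already appeared earlier.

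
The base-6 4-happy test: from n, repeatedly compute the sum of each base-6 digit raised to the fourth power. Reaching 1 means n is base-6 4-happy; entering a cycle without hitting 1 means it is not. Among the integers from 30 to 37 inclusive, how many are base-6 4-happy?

30: 30 → 625 → 658 → 338 → 114 → 82 → 273 → 164 → 353 → 963 → 609 → 978 → 338  — not base-6 4-happy
31: 31 → 626 → 673 → 338 → 114 → 82 → 273 → 164 → 353 → 963 → 609 → 978 → 338  — not base-6 4-happy
32: 32 → 641 → 1522 → 259 → 4 → 256 → 258 → 3 → 81 → 98 → 288 → 17 → 641  — not base-6 4-happy
33: 33 → 706 → 419 → 1332 → 2 → 16 → 272 → 99 → 353 → 963 → 609 → 978 → 338 → 114 → 82 → 273 → 164 → 353  — not base-6 4-happy
34: 34 → 881 → 897 → 962 → 544 → 353 → 963 → 609 → 978 → 338 → 114 → 82 → 273 → 164 → 353  — not base-6 4-happy
35: 35 → 1250 → 1153 → 642 → 1266 → 1251 → 1218 → 1331 → 1251  — not base-6 4-happy
36: 36 → 1  — base-6 4-happy
37: 37 → 2 → 16 → 272 → 99 → 353 → 963 → 609 → 978 → 338 → 114 → 82 → 273 → 164 → 353  — not base-6 4-happy
base-6 4-happy: 36

1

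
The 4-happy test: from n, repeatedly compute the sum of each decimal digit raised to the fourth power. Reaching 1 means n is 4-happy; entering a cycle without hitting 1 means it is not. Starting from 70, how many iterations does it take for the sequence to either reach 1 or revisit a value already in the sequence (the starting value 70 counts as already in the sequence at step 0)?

12

70 → 7⁴ + 0⁴ = 2401
2401 → 2⁴ + 4⁴ + 0⁴ + 1⁴ = 273
273 → 2⁴ + 7⁴ + 3⁴ = 2498
2498 → 2⁴ + 4⁴ + 9⁴ + 8⁴ = 10929
10929 → 1⁴ + 0⁴ + 9⁴ + 2⁴ + 9⁴ = 13139
13139 → 1⁴ + 3⁴ + 1⁴ + 3⁴ + 9⁴ = 6725
6725 → 6⁴ + 7⁴ + 2⁴ + 5⁴ = 4338
4338 → 4⁴ + 3⁴ + 3⁴ + 8⁴ = 4514
4514 → 4⁴ + 5⁴ + 1⁴ + 4⁴ = 1138
1138 → 1⁴ + 1⁴ + 3⁴ + 8⁴ = 4179
4179 → 4⁴ + 1⁴ + 7⁴ + 9⁴ = 9219
9219 → 9⁴ + 2⁴ + 1⁴ + 9⁴ = 13139  — 13139 repeats.
That took 12 steps.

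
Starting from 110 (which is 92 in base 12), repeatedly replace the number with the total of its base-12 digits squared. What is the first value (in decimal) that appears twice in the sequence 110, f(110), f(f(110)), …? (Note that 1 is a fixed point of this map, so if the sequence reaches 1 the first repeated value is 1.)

50

110 = (9,2)_12 → 9² + 2² = 81 + 4 = 85
85 = (7,1)_12 → 7² + 1² = 49 + 1 = 50
50 = (4,2)_12 → 4² + 2² = 16 + 4 = 20
20 = (1,8)_12 → 1² + 8² = 1 + 64 = 65
65 = (5,5)_12 → 5² + 5² = 25 + 25 = 50  — 50 already appeared earlier.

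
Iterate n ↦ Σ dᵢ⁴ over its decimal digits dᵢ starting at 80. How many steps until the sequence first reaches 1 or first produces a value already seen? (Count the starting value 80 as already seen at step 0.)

80 → 8⁴ + 0⁴ = 4096
4096 → 4⁴ + 0⁴ + 9⁴ + 6⁴ = 8113
8113 → 8⁴ + 1⁴ + 1⁴ + 3⁴ = 4179
4179 → 4⁴ + 1⁴ + 7⁴ + 9⁴ = 9219
9219 → 9⁴ + 2⁴ + 1⁴ + 9⁴ = 13139
13139 → 1⁴ + 3⁴ + 1⁴ + 3⁴ + 9⁴ = 6725
6725 → 6⁴ + 7⁴ + 2⁴ + 5⁴ = 4338
4338 → 4⁴ + 3⁴ + 3⁴ + 8⁴ = 4514
4514 → 4⁴ + 5⁴ + 1⁴ + 4⁴ = 1138
1138 → 1⁴ + 1⁴ + 3⁴ + 8⁴ = 4179  — 4179 repeats.
That took 10 steps.

10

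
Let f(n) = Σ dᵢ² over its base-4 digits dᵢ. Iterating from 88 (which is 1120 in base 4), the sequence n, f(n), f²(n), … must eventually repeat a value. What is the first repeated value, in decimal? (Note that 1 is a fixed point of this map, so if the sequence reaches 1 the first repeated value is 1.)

1

88 = (1,1,2,0)_4 → 1² + 1² + 2² + 0² = 1 + 1 + 4 + 0 = 6
6 = (1,2)_4 → 1² + 2² = 1 + 4 = 5
5 = (1,1)_4 → 1² + 1² = 1 + 1 = 2
2 = (2)_4 → 2² = 4
4 = (1,0)_4 → 1² + 0² = 1 + 0 = 1  — reached the fixed point 1.
1 → 1, so 1 is the first repeated value.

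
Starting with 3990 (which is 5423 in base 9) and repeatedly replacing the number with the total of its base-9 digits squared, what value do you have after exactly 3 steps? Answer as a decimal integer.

16

3990 = (5,4,2,3)_9 → 5² + 4² + 2² + 3² = 54
54 = (6,0)_9 → 6² + 0² = 36
36 = (4,0)_9 → 4² + 0² = 16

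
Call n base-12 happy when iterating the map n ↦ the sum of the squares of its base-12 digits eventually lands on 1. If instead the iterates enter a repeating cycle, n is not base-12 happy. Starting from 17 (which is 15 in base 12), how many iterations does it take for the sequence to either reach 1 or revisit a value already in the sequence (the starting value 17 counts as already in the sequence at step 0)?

17 = (1,5)_12 → 26
26 = (2,2)_12 → 8
8 = (8)_12 → 64
64 = (5,4)_12 → 41
41 = (3,5)_12 → 34
34 = (2,10)_12 → 104
104 = (8,8)_12 → 128
128 = (10,8)_12 → 164
164 = (1,1,8)_12 → 66
66 = (5,6)_12 → 61
61 = (5,1)_12 → 26  — 26 repeats.
That took 11 steps.

11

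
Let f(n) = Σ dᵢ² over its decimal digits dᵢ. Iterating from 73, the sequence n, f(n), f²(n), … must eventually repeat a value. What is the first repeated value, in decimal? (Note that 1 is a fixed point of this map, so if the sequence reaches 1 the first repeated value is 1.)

58

73 → 7² + 3² = 58
58 → 5² + 8² = 89
89 → 8² + 9² = 145
145 → 1² + 4² + 5² = 42
42 → 4² + 2² = 20
20 → 2² + 0² = 4
4 → 4² = 16
16 → 1² + 6² = 37
37 → 3² + 7² = 58  — 58 already appeared earlier.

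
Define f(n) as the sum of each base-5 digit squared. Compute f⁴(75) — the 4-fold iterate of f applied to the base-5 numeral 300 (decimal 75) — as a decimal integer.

13

75 = (3,0,0)_5 → 3² + 0² + 0² = 9 + 0 + 0 = 9
9 = (1,4)_5 → 1² + 4² = 1 + 16 = 17
17 = (3,2)_5 → 3² + 2² = 9 + 4 = 13
13 = (2,3)_5 → 2² + 3² = 4 + 9 = 13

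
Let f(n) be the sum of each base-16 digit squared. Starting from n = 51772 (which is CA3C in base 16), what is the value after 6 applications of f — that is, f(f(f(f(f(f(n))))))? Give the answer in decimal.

51772 = (12,10,3,12)_16 → 12² + 10² + 3² + 12² = 397
397 = (1,8,13)_16 → 1² + 8² + 13² = 234
234 = (14,10)_16 → 14² + 10² = 296
296 = (1,2,8)_16 → 1² + 2² + 8² = 69
69 = (4,5)_16 → 4² + 5² = 41
41 = (2,9)_16 → 2² + 9² = 85

85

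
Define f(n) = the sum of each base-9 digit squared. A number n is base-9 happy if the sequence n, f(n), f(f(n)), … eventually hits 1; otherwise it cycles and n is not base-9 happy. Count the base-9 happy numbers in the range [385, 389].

1

385: 385 → 101 → 9 → 1  — base-9 happy
386: 386 → 116 → 74 → 68 → 74  — not base-9 happy
387: 387 → 65 → 53 → 89 → 65  — not base-9 happy
388: 388 → 66 → 58 → 52 → 74 → 68 → 74  — not base-9 happy
389: 389 → 69 → 85 → 17 → 65 → 53 → 89 → 65  — not base-9 happy
base-9 happy: 385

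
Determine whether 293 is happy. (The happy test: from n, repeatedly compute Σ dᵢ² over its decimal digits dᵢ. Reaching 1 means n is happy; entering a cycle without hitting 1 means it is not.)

happy

293 → 2² + 9² + 3² = 4 + 81 + 9 = 94
94 → 9² + 4² = 81 + 16 = 97
97 → 9² + 7² = 81 + 49 = 130
130 → 1² + 3² + 0² = 1 + 9 + 0 = 10
10 → 1² + 0² = 1 + 0 = 1  — reached 1.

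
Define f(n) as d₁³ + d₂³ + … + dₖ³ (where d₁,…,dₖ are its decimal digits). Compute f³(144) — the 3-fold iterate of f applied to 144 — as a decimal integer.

144 → 1³ + 4³ + 4³ = 129
129 → 1³ + 2³ + 9³ = 738
738 → 7³ + 3³ + 8³ = 882

882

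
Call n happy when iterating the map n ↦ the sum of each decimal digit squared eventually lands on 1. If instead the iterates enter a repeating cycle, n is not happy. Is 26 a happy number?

not happy

26 → 2² + 6² = 4 + 36 = 40
40 → 4² + 0² = 16 + 0 = 16
16 → 1² + 6² = 1 + 36 = 37
37 → 3² + 7² = 9 + 49 = 58
58 → 5² + 8² = 25 + 64 = 89
89 → 8² + 9² = 64 + 81 = 145
145 → 1² + 4² + 5² = 1 + 16 + 25 = 42
42 → 4² + 2² = 16 + 4 = 20
20 → 2² + 0² = 4 + 0 = 4
4 → 4² = 16  — 16 already seen; the sequence cycles without reaching 1.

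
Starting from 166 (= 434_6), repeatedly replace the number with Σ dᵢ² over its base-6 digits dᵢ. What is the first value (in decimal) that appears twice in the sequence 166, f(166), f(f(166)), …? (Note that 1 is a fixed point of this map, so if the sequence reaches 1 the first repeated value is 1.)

166 = (4,3,4)_6 → 4² + 3² + 4² = 16 + 9 + 16 = 41
41 = (1,0,5)_6 → 1² + 0² + 5² = 1 + 0 + 25 = 26
26 = (4,2)_6 → 4² + 2² = 16 + 4 = 20
20 = (3,2)_6 → 3² + 2² = 9 + 4 = 13
13 = (2,1)_6 → 2² + 1² = 4 + 1 = 5
5 = (5)_6 → 5² = 25
25 = (4,1)_6 → 4² + 1² = 16 + 1 = 17
17 = (2,5)_6 → 2² + 5² = 4 + 25 = 29
29 = (4,5)_6 → 4² + 5² = 16 + 25 = 41  — 41 already appeared earlier.

41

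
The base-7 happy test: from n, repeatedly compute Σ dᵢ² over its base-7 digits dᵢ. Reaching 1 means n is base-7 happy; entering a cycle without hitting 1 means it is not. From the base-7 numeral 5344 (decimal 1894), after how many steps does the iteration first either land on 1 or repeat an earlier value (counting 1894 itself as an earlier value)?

7

1894 = (5,3,4,4)_7 → 5² + 3² + 4² + 4² = 25 + 9 + 16 + 16 = 66
66 = (1,2,3)_7 → 1² + 2² + 3² = 1 + 4 + 9 = 14
14 = (2,0)_7 → 2² + 0² = 4 + 0 = 4
4 = (4)_7 → 4² = 16
16 = (2,2)_7 → 2² + 2² = 4 + 4 = 8
8 = (1,1)_7 → 1² + 1² = 1 + 1 = 2
2 = (2)_7 → 2² = 4  — 4 repeats.
That took 7 steps.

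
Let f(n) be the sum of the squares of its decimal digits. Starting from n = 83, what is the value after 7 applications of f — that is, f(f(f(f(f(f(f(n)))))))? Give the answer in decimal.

83 → 8² + 3² = 73
73 → 7² + 3² = 58
58 → 5² + 8² = 89
89 → 8² + 9² = 145
145 → 1² + 4² + 5² = 42
42 → 4² + 2² = 20
20 → 2² + 0² = 4

4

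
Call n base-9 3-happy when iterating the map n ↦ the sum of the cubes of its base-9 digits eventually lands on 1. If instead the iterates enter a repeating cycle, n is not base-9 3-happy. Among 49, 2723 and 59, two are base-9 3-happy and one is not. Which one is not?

49: 49 → 189 → 35 → 539 → 853 → 409 → 189  — repeats 189 (not base-9 3-happy)
2723: 2723 → 493 → 559 → 729 → 1  — reaches 1 (base-9 3-happy)
59: 59 → 341 → 577 → 345 → 99 → 9 → 1  — reaches 1 (base-9 3-happy)

49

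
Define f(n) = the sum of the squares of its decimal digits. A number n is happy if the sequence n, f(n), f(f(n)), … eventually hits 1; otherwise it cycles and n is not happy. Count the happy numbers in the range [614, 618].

1

614: 614 → 53 → 34 → 25 → 29 → 85 → 89 → 145 → 42 → 20 → 4 → 16 → 37 → 58 → 89  — not happy
615: 615 → 62 → 40 → 16 → 37 → 58 → 89 → 145 → 42 → 20 → 4 → 16  — not happy
616: 616 → 73 → 58 → 89 → 145 → 42 → 20 → 4 → 16 → 37 → 58  — not happy
617: 617 → 86 → 100 → 1  — happy
618: 618 → 101 → 2 → 4 → 16 → 37 → 58 → 89 → 145 → 42 → 20 → 4  — not happy
happy: 617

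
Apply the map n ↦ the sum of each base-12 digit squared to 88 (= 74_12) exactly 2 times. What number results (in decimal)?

50

88 = (7,4)_12 → 7² + 4² = 49 + 16 = 65
65 = (5,5)_12 → 5² + 5² = 25 + 25 = 50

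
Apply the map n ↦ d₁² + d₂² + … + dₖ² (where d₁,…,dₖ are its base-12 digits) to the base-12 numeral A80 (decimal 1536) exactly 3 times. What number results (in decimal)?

61

1536 = (10,8,0)_12 → 10² + 8² + 0² = 164
164 = (1,1,8)_12 → 1² + 1² + 8² = 66
66 = (5,6)_12 → 5² + 6² = 61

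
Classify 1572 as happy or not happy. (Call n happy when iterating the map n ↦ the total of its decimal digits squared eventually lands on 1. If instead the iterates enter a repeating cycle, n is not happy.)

happy

1572 → 1² + 5² + 7² + 2² = 1 + 25 + 49 + 4 = 79
79 → 7² + 9² = 49 + 81 = 130
130 → 1² + 3² + 0² = 1 + 9 + 0 = 10
10 → 1² + 0² = 1 + 0 = 1  — reached 1.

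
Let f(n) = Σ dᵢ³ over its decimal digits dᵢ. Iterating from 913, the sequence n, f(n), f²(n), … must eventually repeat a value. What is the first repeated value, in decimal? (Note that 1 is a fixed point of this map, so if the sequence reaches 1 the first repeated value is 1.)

370

913 → 9³ + 1³ + 3³ = 729 + 1 + 27 = 757
757 → 7³ + 5³ + 7³ = 343 + 125 + 343 = 811
811 → 8³ + 1³ + 1³ = 512 + 1 + 1 = 514
514 → 5³ + 1³ + 4³ = 125 + 1 + 64 = 190
190 → 1³ + 9³ + 0³ = 1 + 729 + 0 = 730
730 → 7³ + 3³ + 0³ = 343 + 27 + 0 = 370
370 → 3³ + 7³ + 0³ = 27 + 343 + 0 = 370  — 370 already appeared earlier.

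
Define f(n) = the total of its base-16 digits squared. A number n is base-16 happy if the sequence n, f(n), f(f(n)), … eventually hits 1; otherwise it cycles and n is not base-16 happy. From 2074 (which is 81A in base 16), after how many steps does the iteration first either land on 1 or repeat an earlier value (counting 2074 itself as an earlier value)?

14

2074 = (8,1,10)_16 → 8² + 1² + 10² = 64 + 1 + 100 = 165
165 = (10,5)_16 → 10² + 5² = 100 + 25 = 125
125 = (7,13)_16 → 7² + 13² = 49 + 169 = 218
218 = (13,10)_16 → 13² + 10² = 169 + 100 = 269
269 = (1,0,13)_16 → 1² + 0² + 13² = 1 + 0 + 169 = 170
170 = (10,10)_16 → 10² + 10² = 100 + 100 = 200
200 = (12,8)_16 → 12² + 8² = 144 + 64 = 208
208 = (13,0)_16 → 13² + 0² = 169 + 0 = 169
169 = (10,9)_16 → 10² + 9² = 100 + 81 = 181
181 = (11,5)_16 → 11² + 5² = 121 + 25 = 146
146 = (9,2)_16 → 9² + 2² = 81 + 4 = 85
85 = (5,5)_16 → 5² + 5² = 25 + 25 = 50
50 = (3,2)_16 → 3² + 2² = 9 + 4 = 13
13 = (13)_16 → 13² = 169  — 169 repeats.
That took 14 steps.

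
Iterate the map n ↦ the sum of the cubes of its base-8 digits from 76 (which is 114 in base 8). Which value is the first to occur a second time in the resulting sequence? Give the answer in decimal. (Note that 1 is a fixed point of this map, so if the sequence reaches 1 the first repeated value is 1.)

76 = (1,1,4)_8 → 1³ + 1³ + 4³ = 1 + 1 + 64 = 66
66 = (1,0,2)_8 → 1³ + 0³ + 2³ = 1 + 0 + 8 = 9
9 = (1,1)_8 → 1³ + 1³ = 1 + 1 = 2
2 = (2)_8 → 2³ = 8
8 = (1,0)_8 → 1³ + 0³ = 1 + 0 = 1  — reached the fixed point 1.
1 → 1, so 1 is the first repeated value.

1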